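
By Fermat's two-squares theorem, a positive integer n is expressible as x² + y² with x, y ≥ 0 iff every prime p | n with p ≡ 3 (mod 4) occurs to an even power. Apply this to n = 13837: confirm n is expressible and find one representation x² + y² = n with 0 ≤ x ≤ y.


Step 1: Factor n = 13837 = 101 · 137.
Step 2: Check the mod-4 condition on each prime factor: 101 ≡ 1 (mod 4), exponent 1; 137 ≡ 1 (mod 4), exponent 1.
All primes ≡ 3 (mod 4) appear to even exponent (or don't appear), so by the two-squares theorem n IS expressible as a sum of two squares.
Step 3: Build a representation. Here n = 101 · 137 is a product of primes ≡ 1 (mod 4). Each prime p ≡ 1 (mod 4) is itself a sum of two squares; find a² by testing p − a² for a perfect square:
  101: 101 − 1² = 100 = 10² ⇒ 101 = 1² + 10².
  137: 137 − 1² = 136, 137 − 2² = 133, 137 − 3² = 128, 137 − 4² = 121 = 11² ⇒ 137 = 4² + 11².
  Combine using the Brahmagupta–Fibonacci identity (a² + b²)(c² + d²) = (ac − bd)² + (ad + bc)² = (ac + bd)² + (ad − bc)²:
  101 · 137 = 13837: from (1² + 10²)(4² + 11²), take (1·4 − 10·11, 1·11 + 10·4) = (4 − 110, 11 + 40) = (-106, 51); dropping signs (only squares matter) gives (106, 51); check 106² + 51² = 11236 + 2601 = 13837 ✓.
Step 4: Order so x ≤ y and verify: 51² + 106² = 2601 + 11236 = 13837 = n. ✓

n = 13837 = 51² + 106² (one valid representation with x ≤ y).


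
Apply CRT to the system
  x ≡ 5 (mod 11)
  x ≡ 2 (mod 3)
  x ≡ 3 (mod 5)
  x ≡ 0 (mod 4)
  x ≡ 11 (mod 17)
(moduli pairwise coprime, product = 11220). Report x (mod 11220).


Product of moduli M = 11 · 3 · 5 · 4 · 17 = 11220.
Merge one congruence at a time:
  Start: x ≡ 5 (mod 11).
  Combine with x ≡ 2 (mod 3); new modulus lcm = 33.
    Write x = 5 + 11·t and substitute into x ≡ 2 (mod 3): 11·t ≡ 2 − 5 = -3 (mod 3).
    Reduce coefficients mod 3: 2·t ≡ 0 (mod 3).
    The inverse of 2 mod 3 is 2 (since 2·2 = 4 = 1·3 + 1), so t ≡ 2·0 = 0 ≡ 0 (mod 3).
    Then x = 5 + 11·0 = 5, valid modulo lcm(11, 3) = 33: x ≡ 5 (mod 33).
  Combine with x ≡ 3 (mod 5); new modulus lcm = 165.
    Write x = 5 + 33·t and substitute into x ≡ 3 (mod 5): 33·t ≡ 3 − 5 = -2 (mod 5).
    Reduce coefficients mod 5: 3·t ≡ 3 (mod 5).
    The inverse of 3 mod 5 is 2 (since 3·2 = 6 = 1·5 + 1), so t ≡ 2·3 = 6 ≡ 1 (mod 5).
    Then x = 5 + 33·1 = 38, valid modulo lcm(33, 5) = 165: x ≡ 38 (mod 165).
  Combine with x ≡ 0 (mod 4); new modulus lcm = 660.
    Write x = 38 + 165·t and substitute into x ≡ 0 (mod 4): 165·t ≡ 0 − 38 = -38 (mod 4).
    Reduce coefficients mod 4: 1·t ≡ 2 (mod 4).
    So t ≡ 2 (mod 4).
    Then x = 38 + 165·2 = 368, valid modulo lcm(165, 4) = 660: x ≡ 368 (mod 660).
  Combine with x ≡ 11 (mod 17); new modulus lcm = 11220.
    Write x = 368 + 660·t and substitute into x ≡ 11 (mod 17): 660·t ≡ 11 − 368 = -357 (mod 17).
    Reduce coefficients mod 17: 14·t ≡ 0 (mod 17).
    The inverse of 14 mod 17 is 11 (since 14·11 = 154 = 9·17 + 1), so t ≡ 11·0 = 0 ≡ 0 (mod 17).
    Then x = 368 + 660·0 = 368, valid modulo lcm(660, 17) = 11220: x ≡ 368 (mod 11220).
Verify against each original: 368 mod 11 = 5, 368 mod 3 = 2, 368 mod 5 = 3, 368 mod 4 = 0, 368 mod 17 = 11.

x ≡ 368 (mod 11220).


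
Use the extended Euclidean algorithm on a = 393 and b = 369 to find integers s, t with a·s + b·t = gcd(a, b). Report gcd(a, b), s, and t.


Euclidean algorithm on (393, 369) — divide until remainder is 0:
  393 = 1 · 369 + 24
  369 = 15 · 24 + 9
  24 = 2 · 9 + 6
  9 = 1 · 6 + 3
  6 = 2 · 3 + 0
gcd(393, 369) = 3.
Track Bezout coefficients alongside the remainders: start with r₀ = 393 = a·1 + b·0 (s = 1, t = 0) and r₁ = 369 = a·0 + b·1 (s = 0, t = 1); each new remainder r_{k+1} = r_{k-1} − q_k·r_k inherits s_{k+1} = s_{k-1} − q_k·s_k, t_{k+1} = t_{k-1} − q_k·t_k, so r_k = a·s_k + b·t_k at every step:
  q = 1: r = 24, s = 1 − 1·0 = 1, t = 0 − 1·1 = -1  (check: 393·1 + 369·(-1) = 24)
  q = 15: r = 9, s = 0 − 15·1 = -15, t = 1 − 15·(-1) = 16  (check: 393·(-15) + 369·16 = 9)
  q = 2: r = 6, s = 1 − 2·(-15) = 31, t = -1 − 2·16 = -33  (check: 393·31 + 369·(-33) = 6)
  q = 1: r = 3, s = -15 − 1·31 = -46, t = 16 − 1·(-33) = 49  (check: 393·(-46) + 369·49 = 3)
The row with r = 3 (the gcd) gives the Bezout coefficients s = -46, t = 49.
Result: 393 · (-46) + 369 · (49) = 3.

gcd(393, 369) = 3; s = -46, t = 49 (check: 393·(-46) + 369·49 = 3).


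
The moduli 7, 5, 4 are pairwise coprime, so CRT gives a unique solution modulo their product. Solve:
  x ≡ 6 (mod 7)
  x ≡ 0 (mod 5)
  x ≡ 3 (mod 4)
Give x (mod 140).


Moduli 7, 5, 4 are pairwise coprime; by CRT there is a unique solution modulo M = 7 · 5 · 4 = 140.
Solve pairwise, accumulating the modulus:
  Start with x ≡ 6 (mod 7).
  Combine with x ≡ 0 (mod 5): since gcd(7, 5) = 1, we get a unique residue mod 35.
    Write x = 6 + 7·t and substitute into x ≡ 0 (mod 5): 7·t ≡ 0 − 6 = -6 (mod 5).
    Reduce coefficients mod 5: 2·t ≡ 4 (mod 5).
    The inverse of 2 mod 5 is 3 (since 2·3 = 6 = 1·5 + 1), so t ≡ 3·4 = 12 ≡ 2 (mod 5).
    Then x = 6 + 7·2 = 20, valid modulo lcm(7, 5) = 35: x ≡ 20 (mod 35).
  Combine with x ≡ 3 (mod 4): since gcd(35, 4) = 1, we get a unique residue mod 140.
    Write x = 20 + 35·t and substitute into x ≡ 3 (mod 4): 35·t ≡ 3 − 20 = -17 (mod 4).
    Reduce coefficients mod 4: 3·t ≡ 3 (mod 4).
    The inverse of 3 mod 4 is 3 (since 3·3 = 9 = 2·4 + 1), so t ≡ 3·3 = 9 ≡ 1 (mod 4).
    Then x = 20 + 35·1 = 55, valid modulo lcm(35, 4) = 140: x ≡ 55 (mod 140).
Verify: 55 mod 7 = 6 ✓, 55 mod 5 = 0 ✓, 55 mod 4 = 3 ✓.

x ≡ 55 (mod 140).


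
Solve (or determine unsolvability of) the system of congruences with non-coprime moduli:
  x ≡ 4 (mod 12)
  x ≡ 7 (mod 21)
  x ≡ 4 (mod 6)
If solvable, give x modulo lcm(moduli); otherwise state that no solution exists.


Moduli 12, 21, 6 are not pairwise coprime, so CRT works modulo lcm(m_i) when all pairwise compatibility conditions hold.
Pairwise compatibility: gcd(m_i, m_j) must divide a_i - a_j for every pair.
Merge one congruence at a time:
  Start: x ≡ 4 (mod 12).
  Combine with x ≡ 7 (mod 21): gcd(12, 21) = 3; 7 - 4 = 3, which IS divisible by 3, so compatible.
    Write x = 4 + 12·t and substitute into x ≡ 7 (mod 21): 12·t ≡ 7 − 4 = 3 (mod 21).
    Divide the congruence (and modulus) by g = 3: 4·t ≡ 1 (mod 7).
    The inverse of 4 mod 7 is 2 (since 4·2 = 8 = 1·7 + 1), so t ≡ 2·1 = 2 ≡ 2 (mod 7).
    Then x = 4 + 12·2 = 28, valid modulo lcm(12, 21) = 84: x ≡ 28 (mod 84).
  Combine with x ≡ 4 (mod 6): gcd(84, 6) = 6; 4 - 28 = -24, which IS divisible by 6, so compatible.
    Write x = 28 + 84·t and substitute into x ≡ 4 (mod 6): 84·t ≡ 4 − 28 = -24 (mod 6).
    Divide the congruence (and modulus) by g = 6: 14·t ≡ -4 (mod 1).
    Modulo 1 every t works; take t = 0.
    Then x = 28 + 84·0 = 28, valid modulo lcm(84, 6) = 84: x ≡ 28 (mod 84).
Verify: 28 mod 12 = 4, 28 mod 21 = 7, 28 mod 6 = 4.

x ≡ 28 (mod 84).


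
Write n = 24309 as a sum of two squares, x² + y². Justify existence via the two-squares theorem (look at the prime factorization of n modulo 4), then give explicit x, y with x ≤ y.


Step 1: Factor n = 24309 = 3^2 · 37 · 73.
Step 2: Check the mod-4 condition on each prime factor: 3 ≡ 3 (mod 4), exponent 2 (must be even); 37 ≡ 1 (mod 4), exponent 1; 73 ≡ 1 (mod 4), exponent 1.
All primes ≡ 3 (mod 4) appear to even exponent (or don't appear), so by the two-squares theorem n IS expressible as a sum of two squares.
Step 3: Build a representation. Group n = k² · m with k = 3 and m = 37 · 73 = 2701 (a product of primes ≡ 1 (mod 4)); a representation of m scales to one of n via (k·x)² + (k·y)² = k²(x² + y²). Each prime p ≡ 1 (mod 4) is itself a sum of two squares; find a² by testing p − a² for a perfect square:
  37: 37 − 1² = 36 = 6² ⇒ 37 = 1² + 6².
  73: 73 − 1² = 72, 73 − 2² = 69, 73 − 3² = 64 = 8² ⇒ 73 = 3² + 8².
  Combine using the Brahmagupta–Fibonacci identity (a² + b²)(c² + d²) = (ac − bd)² + (ad + bc)² = (ac + bd)² + (ad − bc)²:
  37 · 73 = 2701: from (1² + 6²)(3² + 8²), take (1·3 − 6·8, 1·8 + 6·3) = (3 − 48, 8 + 18) = (-45, 26); dropping signs (only squares matter) gives (45, 26); check 45² + 26² = 2025 + 676 = 2701 ✓.
  Scale by k = 3: (3·45, 3·26) = (135, 78).
Step 4: Order so x ≤ y and verify: 78² + 135² = 6084 + 18225 = 24309 = n. ✓

n = 24309 = 78² + 135² (one valid representation with x ≤ y).


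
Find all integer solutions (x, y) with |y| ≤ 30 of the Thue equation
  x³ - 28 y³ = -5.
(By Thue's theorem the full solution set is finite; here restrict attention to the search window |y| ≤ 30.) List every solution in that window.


The equation is x³ - 28y³ = -5. For fixed y, x³ = 28·y³ − 5, so a solution requires the RHS to be a perfect cube.
Strategy: iterate y from -30 to 30, compute RHS = 28·y³ − 5, and check whether it is a (positive or negative) perfect cube.
Check small values of y:
  y = 0: RHS = -5 is not a perfect cube.
  y = 1: RHS = 23 is not a perfect cube.
  y = -1: RHS = -33 is not a perfect cube.
  y = 2: RHS = 219 is not a perfect cube.
  y = -2: RHS = -229 is not a perfect cube.
  y = 3: RHS = 751 is not a perfect cube.
  y = -3: RHS = -761 is not a perfect cube.
Continuing the search up to |y| = 30 finds no solutions either.
No (x, y) in the scanned range satisfies the equation.

No integer solutions with |y| ≤ 30.


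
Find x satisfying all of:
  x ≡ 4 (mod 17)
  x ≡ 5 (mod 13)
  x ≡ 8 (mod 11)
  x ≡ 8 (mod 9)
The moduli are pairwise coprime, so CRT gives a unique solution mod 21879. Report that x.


Product of moduli M = 17 · 13 · 11 · 9 = 21879.
Merge one congruence at a time:
  Start: x ≡ 4 (mod 17).
  Combine with x ≡ 5 (mod 13); new modulus lcm = 221.
    Write x = 4 + 17·t and substitute into x ≡ 5 (mod 13): 17·t ≡ 5 − 4 = 1 (mod 13).
    Reduce coefficients mod 13: 4·t ≡ 1 (mod 13).
    The inverse of 4 mod 13 is 10 (since 4·10 = 40 = 3·13 + 1), so t ≡ 10·1 = 10 ≡ 10 (mod 13).
    Then x = 4 + 17·10 = 174, valid modulo lcm(17, 13) = 221: x ≡ 174 (mod 221).
  Combine with x ≡ 8 (mod 11); new modulus lcm = 2431.
    Write x = 174 + 221·t and substitute into x ≡ 8 (mod 11): 221·t ≡ 8 − 174 = -166 (mod 11).
    Reduce coefficients mod 11: 1·t ≡ 10 (mod 11).
    So t ≡ 10 (mod 11).
    Then x = 174 + 221·10 = 2384, valid modulo lcm(221, 11) = 2431: x ≡ 2384 (mod 2431).
  Combine with x ≡ 8 (mod 9); new modulus lcm = 21879.
    Write x = 2384 + 2431·t and substitute into x ≡ 8 (mod 9): 2431·t ≡ 8 − 2384 = -2376 (mod 9).
    Reduce coefficients mod 9: 1·t ≡ 0 (mod 9).
    So t ≡ 0 (mod 9).
    Then x = 2384 + 2431·0 = 2384, valid modulo lcm(2431, 9) = 21879: x ≡ 2384 (mod 21879).
Verify against each original: 2384 mod 17 = 4, 2384 mod 13 = 5, 2384 mod 11 = 8, 2384 mod 9 = 8.

x ≡ 2384 (mod 21879).


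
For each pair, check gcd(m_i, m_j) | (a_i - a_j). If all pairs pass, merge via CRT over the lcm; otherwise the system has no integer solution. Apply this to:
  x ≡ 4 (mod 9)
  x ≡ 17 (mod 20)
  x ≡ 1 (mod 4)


Moduli 9, 20, 4 are not pairwise coprime, so CRT works modulo lcm(m_i) when all pairwise compatibility conditions hold.
Pairwise compatibility: gcd(m_i, m_j) must divide a_i - a_j for every pair.
Merge one congruence at a time:
  Start: x ≡ 4 (mod 9).
  Combine with x ≡ 17 (mod 20): gcd(9, 20) = 1; 17 - 4 = 13, which IS divisible by 1, so compatible.
    Write x = 4 + 9·t and substitute into x ≡ 17 (mod 20): 9·t ≡ 17 − 4 = 13 (mod 20).
    The inverse of 9 mod 20 is 9 (since 9·9 = 81 = 4·20 + 1), so t ≡ 9·13 = 117 ≡ 17 (mod 20).
    Then x = 4 + 9·17 = 157, valid modulo lcm(9, 20) = 180: x ≡ 157 (mod 180).
  Combine with x ≡ 1 (mod 4): gcd(180, 4) = 4; 1 - 157 = -156, which IS divisible by 4, so compatible.
    Write x = 157 + 180·t and substitute into x ≡ 1 (mod 4): 180·t ≡ 1 − 157 = -156 (mod 4).
    Divide the congruence (and modulus) by g = 4: 45·t ≡ -39 (mod 1).
    Modulo 1 every t works; take t = 0.
    Then x = 157 + 180·0 = 157, valid modulo lcm(180, 4) = 180: x ≡ 157 (mod 180).
Verify: 157 mod 9 = 4, 157 mod 20 = 17, 157 mod 4 = 1.

x ≡ 157 (mod 180).


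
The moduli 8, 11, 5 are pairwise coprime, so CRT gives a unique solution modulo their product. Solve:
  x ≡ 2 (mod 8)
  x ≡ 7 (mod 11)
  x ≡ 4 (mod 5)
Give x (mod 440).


Moduli 8, 11, 5 are pairwise coprime; by CRT there is a unique solution modulo M = 8 · 11 · 5 = 440.
Solve pairwise, accumulating the modulus:
  Start with x ≡ 2 (mod 8).
  Combine with x ≡ 7 (mod 11): since gcd(8, 11) = 1, we get a unique residue mod 88.
    Write x = 2 + 8·t and substitute into x ≡ 7 (mod 11): 8·t ≡ 7 − 2 = 5 (mod 11).
    The inverse of 8 mod 11 is 7 (since 8·7 = 56 = 5·11 + 1), so t ≡ 7·5 = 35 ≡ 2 (mod 11).
    Then x = 2 + 8·2 = 18, valid modulo lcm(8, 11) = 88: x ≡ 18 (mod 88).
  Combine with x ≡ 4 (mod 5): since gcd(88, 5) = 1, we get a unique residue mod 440.
    Write x = 18 + 88·t and substitute into x ≡ 4 (mod 5): 88·t ≡ 4 − 18 = -14 (mod 5).
    Reduce coefficients mod 5: 3·t ≡ 1 (mod 5).
    The inverse of 3 mod 5 is 2 (since 3·2 = 6 = 1·5 + 1), so t ≡ 2·1 = 2 ≡ 2 (mod 5).
    Then x = 18 + 88·2 = 194, valid modulo lcm(88, 5) = 440: x ≡ 194 (mod 440).
Verify: 194 mod 8 = 2 ✓, 194 mod 11 = 7 ✓, 194 mod 5 = 4 ✓.

x ≡ 194 (mod 440).


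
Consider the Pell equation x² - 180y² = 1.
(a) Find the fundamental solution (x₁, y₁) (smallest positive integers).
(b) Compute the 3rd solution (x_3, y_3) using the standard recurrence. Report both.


Step 1: Find the fundamental solution (x₁, y₁) of x² - 180y² = 1.
  Expand √180 as a continued fraction. a₀ = ⌊√180⌋ = 13; iterate m_{k+1} = d_k·a_k − m_k, d_{k+1} = (180 − m_{k+1}²)/d_k, a_{k+1} = ⌊(a₀ + m_{k+1})/d_{k+1}⌋ (starting m₀ = 0, d₀ = 1), with convergents p_k = a_k·p_{k-1} + p_{k-2}, q_k = a_k·q_{k-1} + q_{k-2} (p₋₁ = 1, q₋₁ = 0):
  k = 0: a₀ = 13; p₀/q₀ = 13/1; p₀² − 180·q₀² = 169 − 180 = -11.
  k = 1: m = 13, d = 11, a = ⌊(13 + 13)/11⌋ = 2; p/q = (2·13 + 1)/(2·1 + 0) = 27/2; p² − 180·q² = 729 − 720 = 9.
  k = 2: m = 9, d = 9, a = ⌊(13 + 9)/9⌋ = 2; p/q = (2·27 + 13)/(2·2 + 1) = 67/5; p² − 180·q² = 4489 − 4500 = -11.
  k = 3: m = 9, d = 11, a = ⌊(13 + 9)/11⌋ = 2; p/q = (2·67 + 27)/(2·5 + 2) = 161/12; p² − 180·q² = 25921 − 25920 = 1.
  The first convergent with p² − 180·q² = 1 gives the fundamental solution (x₁, y₁) = (161, 12).
Step 2: Apply the recurrence (x_{n+1}, y_{n+1}) = (x₁x_n + 180y₁y_n, x₁y_n + y₁x_n) repeatedly.
  From (x_1, y_1) = (161, 12): x_2 = 161·161 + 180·12·12 = 51841; y_2 = 161·12 + 12·161 = 3864.
  From (x_2, y_2) = (51841, 3864): x_3 = 161·51841 + 180·12·3864 = 16692641; y_3 = 161·3864 + 12·51841 = 1244196.
Step 3: Verify x_3² - 180·y_3² = 278644263554881 - 278644263554880 = 1 (should be 1). ✓

(x_1, y_1) = (161, 12); (x_3, y_3) = (16692641, 1244196).


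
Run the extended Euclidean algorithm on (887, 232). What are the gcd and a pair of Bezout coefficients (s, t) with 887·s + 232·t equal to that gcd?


Euclidean algorithm on (887, 232) — divide until remainder is 0:
  887 = 3 · 232 + 191
  232 = 1 · 191 + 41
  191 = 4 · 41 + 27
  41 = 1 · 27 + 14
  27 = 1 · 14 + 13
  14 = 1 · 13 + 1
  13 = 13 · 1 + 0
gcd(887, 232) = 1.
Track Bezout coefficients alongside the remainders: start with r₀ = 887 = a·1 + b·0 (s = 1, t = 0) and r₁ = 232 = a·0 + b·1 (s = 0, t = 1); each new remainder r_{k+1} = r_{k-1} − q_k·r_k inherits s_{k+1} = s_{k-1} − q_k·s_k, t_{k+1} = t_{k-1} − q_k·t_k, so r_k = a·s_k + b·t_k at every step:
  q = 3: r = 191, s = 1 − 3·0 = 1, t = 0 − 3·1 = -3  (check: 887·1 + 232·(-3) = 191)
  q = 1: r = 41, s = 0 − 1·1 = -1, t = 1 − 1·(-3) = 4  (check: 887·(-1) + 232·4 = 41)
  q = 4: r = 27, s = 1 − 4·(-1) = 5, t = -3 − 4·4 = -19  (check: 887·5 + 232·(-19) = 27)
  q = 1: r = 14, s = -1 − 1·5 = -6, t = 4 − 1·(-19) = 23  (check: 887·(-6) + 232·23 = 14)
  q = 1: r = 13, s = 5 − 1·(-6) = 11, t = -19 − 1·23 = -42  (check: 887·11 + 232·(-42) = 13)
  q = 1: r = 1, s = -6 − 1·11 = -17, t = 23 − 1·(-42) = 65  (check: 887·(-17) + 232·65 = 1)
The row with r = 1 (the gcd) gives the Bezout coefficients s = -17, t = 65.
Result: 887 · (-17) + 232 · (65) = 1.

gcd(887, 232) = 1; s = -17, t = 65 (check: 887·(-17) + 232·65 = 1).


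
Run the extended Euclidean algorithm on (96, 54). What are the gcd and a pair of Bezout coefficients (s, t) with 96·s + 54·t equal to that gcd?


Euclidean algorithm on (96, 54) — divide until remainder is 0:
  96 = 1 · 54 + 42
  54 = 1 · 42 + 12
  42 = 3 · 12 + 6
  12 = 2 · 6 + 0
gcd(96, 54) = 6.
Track Bezout coefficients alongside the remainders: start with r₀ = 96 = a·1 + b·0 (s = 1, t = 0) and r₁ = 54 = a·0 + b·1 (s = 0, t = 1); each new remainder r_{k+1} = r_{k-1} − q_k·r_k inherits s_{k+1} = s_{k-1} − q_k·s_k, t_{k+1} = t_{k-1} − q_k·t_k, so r_k = a·s_k + b·t_k at every step:
  q = 1: r = 42, s = 1 − 1·0 = 1, t = 0 − 1·1 = -1  (check: 96·1 + 54·(-1) = 42)
  q = 1: r = 12, s = 0 − 1·1 = -1, t = 1 − 1·(-1) = 2  (check: 96·(-1) + 54·2 = 12)
  q = 3: r = 6, s = 1 − 3·(-1) = 4, t = -1 − 3·2 = -7  (check: 96·4 + 54·(-7) = 6)
The row with r = 6 (the gcd) gives the Bezout coefficients s = 4, t = -7.
Result: 96 · (4) + 54 · (-7) = 6.

gcd(96, 54) = 6; s = 4, t = -7 (check: 96·4 + 54·(-7) = 6).


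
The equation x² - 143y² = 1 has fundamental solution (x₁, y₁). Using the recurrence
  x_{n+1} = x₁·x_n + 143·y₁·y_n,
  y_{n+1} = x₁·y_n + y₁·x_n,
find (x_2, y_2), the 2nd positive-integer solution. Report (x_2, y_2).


Step 1: Find the fundamental solution (x₁, y₁) of x² - 143y² = 1.
  Expand √143 as a continued fraction. a₀ = ⌊√143⌋ = 11; iterate m_{k+1} = d_k·a_k − m_k, d_{k+1} = (143 − m_{k+1}²)/d_k, a_{k+1} = ⌊(a₀ + m_{k+1})/d_{k+1}⌋ (starting m₀ = 0, d₀ = 1), with convergents p_k = a_k·p_{k-1} + p_{k-2}, q_k = a_k·q_{k-1} + q_{k-2} (p₋₁ = 1, q₋₁ = 0):
  k = 0: a₀ = 11; p₀/q₀ = 11/1; p₀² − 143·q₀² = 121 − 143 = -22.
  k = 1: m = 11, d = 22, a = ⌊(11 + 11)/22⌋ = 1; p/q = (1·11 + 1)/(1·1 + 0) = 12/1; p² − 143·q² = 144 − 143 = 1.
  The first convergent with p² − 143·q² = 1 gives the fundamental solution (x₁, y₁) = (12, 1).
Step 2: Apply the recurrence (x_{n+1}, y_{n+1}) = (x₁x_n + 143y₁y_n, x₁y_n + y₁x_n) repeatedly.
  From (x_1, y_1) = (12, 1): x_2 = 12·12 + 143·1·1 = 287; y_2 = 12·1 + 1·12 = 24.
Step 3: Verify x_2² - 143·y_2² = 82369 - 82368 = 1 (should be 1). ✓

(x_1, y_1) = (12, 1); (x_2, y_2) = (287, 24).


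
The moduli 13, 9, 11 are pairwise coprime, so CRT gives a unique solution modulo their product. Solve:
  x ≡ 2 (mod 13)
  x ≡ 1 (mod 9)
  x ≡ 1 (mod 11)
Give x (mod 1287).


Moduli 13, 9, 11 are pairwise coprime; by CRT there is a unique solution modulo M = 13 · 9 · 11 = 1287.
Solve pairwise, accumulating the modulus:
  Start with x ≡ 2 (mod 13).
  Combine with x ≡ 1 (mod 9): since gcd(13, 9) = 1, we get a unique residue mod 117.
    Write x = 2 + 13·t and substitute into x ≡ 1 (mod 9): 13·t ≡ 1 − 2 = -1 (mod 9).
    Reduce coefficients mod 9: 4·t ≡ 8 (mod 9).
    The inverse of 4 mod 9 is 7 (since 4·7 = 28 = 3·9 + 1), so t ≡ 7·8 = 56 ≡ 2 (mod 9).
    Then x = 2 + 13·2 = 28, valid modulo lcm(13, 9) = 117: x ≡ 28 (mod 117).
  Combine with x ≡ 1 (mod 11): since gcd(117, 11) = 1, we get a unique residue mod 1287.
    Write x = 28 + 117·t and substitute into x ≡ 1 (mod 11): 117·t ≡ 1 − 28 = -27 (mod 11).
    Reduce coefficients mod 11: 7·t ≡ 6 (mod 11).
    The inverse of 7 mod 11 is 8 (since 7·8 = 56 = 5·11 + 1), so t ≡ 8·6 = 48 ≡ 4 (mod 11).
    Then x = 28 + 117·4 = 496, valid modulo lcm(117, 11) = 1287: x ≡ 496 (mod 1287).
Verify: 496 mod 13 = 2 ✓, 496 mod 9 = 1 ✓, 496 mod 11 = 1 ✓.

x ≡ 496 (mod 1287).


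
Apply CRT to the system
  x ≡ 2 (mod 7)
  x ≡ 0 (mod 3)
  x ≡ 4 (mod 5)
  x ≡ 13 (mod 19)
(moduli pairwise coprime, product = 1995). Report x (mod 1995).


Product of moduli M = 7 · 3 · 5 · 19 = 1995.
Merge one congruence at a time:
  Start: x ≡ 2 (mod 7).
  Combine with x ≡ 0 (mod 3); new modulus lcm = 21.
    Write x = 2 + 7·t and substitute into x ≡ 0 (mod 3): 7·t ≡ 0 − 2 = -2 (mod 3).
    Reduce coefficients mod 3: 1·t ≡ 1 (mod 3).
    So t ≡ 1 (mod 3).
    Then x = 2 + 7·1 = 9, valid modulo lcm(7, 3) = 21: x ≡ 9 (mod 21).
  Combine with x ≡ 4 (mod 5); new modulus lcm = 105.
    Write x = 9 + 21·t and substitute into x ≡ 4 (mod 5): 21·t ≡ 4 − 9 = -5 (mod 5).
    Reduce coefficients mod 5: 1·t ≡ 0 (mod 5).
    So t ≡ 0 (mod 5).
    Then x = 9 + 21·0 = 9, valid modulo lcm(21, 5) = 105: x ≡ 9 (mod 105).
  Combine with x ≡ 13 (mod 19); new modulus lcm = 1995.
    Write x = 9 + 105·t and substitute into x ≡ 13 (mod 19): 105·t ≡ 13 − 9 = 4 (mod 19).
    Reduce coefficients mod 19: 10·t ≡ 4 (mod 19).
    The inverse of 10 mod 19 is 2 (since 10·2 = 20 = 1·19 + 1), so t ≡ 2·4 = 8 ≡ 8 (mod 19).
    Then x = 9 + 105·8 = 849, valid modulo lcm(105, 19) = 1995: x ≡ 849 (mod 1995).
Verify against each original: 849 mod 7 = 2, 849 mod 3 = 0, 849 mod 5 = 4, 849 mod 19 = 13.

x ≡ 849 (mod 1995).


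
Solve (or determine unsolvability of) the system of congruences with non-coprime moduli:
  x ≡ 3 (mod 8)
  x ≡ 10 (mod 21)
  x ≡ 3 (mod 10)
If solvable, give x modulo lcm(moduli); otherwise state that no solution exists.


Moduli 8, 21, 10 are not pairwise coprime, so CRT works modulo lcm(m_i) when all pairwise compatibility conditions hold.
Pairwise compatibility: gcd(m_i, m_j) must divide a_i - a_j for every pair.
Merge one congruence at a time:
  Start: x ≡ 3 (mod 8).
  Combine with x ≡ 10 (mod 21): gcd(8, 21) = 1; 10 - 3 = 7, which IS divisible by 1, so compatible.
    Write x = 3 + 8·t and substitute into x ≡ 10 (mod 21): 8·t ≡ 10 − 3 = 7 (mod 21).
    The inverse of 8 mod 21 is 8 (since 8·8 = 64 = 3·21 + 1), so t ≡ 8·7 = 56 ≡ 14 (mod 21).
    Then x = 3 + 8·14 = 115, valid modulo lcm(8, 21) = 168: x ≡ 115 (mod 168).
  Combine with x ≡ 3 (mod 10): gcd(168, 10) = 2; 3 - 115 = -112, which IS divisible by 2, so compatible.
    Write x = 115 + 168·t and substitute into x ≡ 3 (mod 10): 168·t ≡ 3 − 115 = -112 (mod 10).
    Divide the congruence (and modulus) by g = 2: 84·t ≡ -56 (mod 5).
    Reduce coefficients mod 5: 4·t ≡ 4 (mod 5).
    The inverse of 4 mod 5 is 4 (since 4·4 = 16 = 3·5 + 1), so t ≡ 4·4 = 16 ≡ 1 (mod 5).
    Then x = 115 + 168·1 = 283, valid modulo lcm(168, 10) = 840: x ≡ 283 (mod 840).
Verify: 283 mod 8 = 3, 283 mod 21 = 10, 283 mod 10 = 3.

x ≡ 283 (mod 840).


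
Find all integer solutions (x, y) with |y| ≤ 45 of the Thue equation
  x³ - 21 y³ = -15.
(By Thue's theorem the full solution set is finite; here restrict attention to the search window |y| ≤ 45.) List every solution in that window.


The equation is x³ - 21y³ = -15. For fixed y, x³ = 21·y³ − 15, so a solution requires the RHS to be a perfect cube.
Strategy: iterate y from -45 to 45, compute RHS = 21·y³ − 15, and check whether it is a (positive or negative) perfect cube.
Check small values of y:
  y = 0: RHS = -15 is not a perfect cube.
  y = 1: RHS = 6 is not a perfect cube.
  y = -1: RHS = -36 is not a perfect cube.
  y = 2: RHS = 153 is not a perfect cube.
  y = -2: RHS = -183 is not a perfect cube.
  y = 3: RHS = 552 is not a perfect cube.
  y = -3: RHS = -582 is not a perfect cube.
Continuing the search up to |y| = 45 finds no solutions either.
No (x, y) in the scanned range satisfies the equation.

No integer solutions with |y| ≤ 45.


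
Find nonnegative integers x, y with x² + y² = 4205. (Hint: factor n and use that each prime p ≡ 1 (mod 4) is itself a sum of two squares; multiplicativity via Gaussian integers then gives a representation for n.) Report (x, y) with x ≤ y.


Step 1: Factor n = 4205 = 5 · 29^2.
Step 2: Check the mod-4 condition on each prime factor: 5 ≡ 1 (mod 4), exponent 1; 29 ≡ 1 (mod 4), exponent 2.
All primes ≡ 3 (mod 4) appear to even exponent (or don't appear), so by the two-squares theorem n IS expressible as a sum of two squares.
Step 3: Build a representation. Here n = 5 · 29 · 29 is a product of primes ≡ 1 (mod 4). Each prime p ≡ 1 (mod 4) is itself a sum of two squares; find a² by testing p − a² for a perfect square:
  5: 5 − 1² = 4 = 2² ⇒ 5 = 1² + 2².
  29: 29 − 1² = 28, 29 − 2² = 25 = 5² ⇒ 29 = 2² + 5².
  Combine using the Brahmagupta–Fibonacci identity (a² + b²)(c² + d²) = (ac − bd)² + (ad + bc)² = (ac + bd)² + (ad − bc)²:
  5 · 29 = 145: from (1² + 2²)(2² + 5²), take (1·2 − 2·5, 1·5 + 2·2) = (2 − 10, 5 + 4) = (-8, 9); dropping signs (only squares matter) gives (8, 9); check 8² + 9² = 64 + 81 = 145 ✓.
  145 · 29 = 4205: from (8² + 9²)(2² + 5²), take (8·2 − 9·5, 8·5 + 9·2) = (16 − 45, 40 + 18) = (-29, 58); dropping signs (only squares matter) gives (29, 58); check 29² + 58² = 841 + 3364 = 4205 ✓.
Step 4: Order so x ≤ y and verify: 29² + 58² = 841 + 3364 = 4205 = n. ✓

n = 4205 = 29² + 58² (one valid representation with x ≤ y).


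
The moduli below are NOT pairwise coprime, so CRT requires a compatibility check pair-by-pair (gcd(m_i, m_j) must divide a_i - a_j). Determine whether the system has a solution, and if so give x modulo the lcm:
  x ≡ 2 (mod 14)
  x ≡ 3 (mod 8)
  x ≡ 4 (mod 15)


Moduli 14, 8, 15 are not pairwise coprime, so CRT works modulo lcm(m_i) when all pairwise compatibility conditions hold.
Pairwise compatibility: gcd(m_i, m_j) must divide a_i - a_j for every pair.
Merge one congruence at a time:
  Start: x ≡ 2 (mod 14).
  Combine with x ≡ 3 (mod 8): gcd(14, 8) = 2, and 3 - 2 = 1 is NOT divisible by 2.
    ⇒ system is inconsistent (no integer solution).

No solution (the system is inconsistent).


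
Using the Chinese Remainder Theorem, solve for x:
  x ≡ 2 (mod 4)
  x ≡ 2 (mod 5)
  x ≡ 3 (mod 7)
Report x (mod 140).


Moduli 4, 5, 7 are pairwise coprime; by CRT there is a unique solution modulo M = 4 · 5 · 7 = 140.
Solve pairwise, accumulating the modulus:
  Start with x ≡ 2 (mod 4).
  Combine with x ≡ 2 (mod 5): since gcd(4, 5) = 1, we get a unique residue mod 20.
    Write x = 2 + 4·t and substitute into x ≡ 2 (mod 5): 4·t ≡ 2 − 2 = 0 (mod 5).
    The inverse of 4 mod 5 is 4 (since 4·4 = 16 = 3·5 + 1), so t ≡ 4·0 = 0 ≡ 0 (mod 5).
    Then x = 2 + 4·0 = 2, valid modulo lcm(4, 5) = 20: x ≡ 2 (mod 20).
  Combine with x ≡ 3 (mod 7): since gcd(20, 7) = 1, we get a unique residue mod 140.
    Write x = 2 + 20·t and substitute into x ≡ 3 (mod 7): 20·t ≡ 3 − 2 = 1 (mod 7).
    Reduce coefficients mod 7: 6·t ≡ 1 (mod 7).
    The inverse of 6 mod 7 is 6 (since 6·6 = 36 = 5·7 + 1), so t ≡ 6·1 = 6 ≡ 6 (mod 7).
    Then x = 2 + 20·6 = 122, valid modulo lcm(20, 7) = 140: x ≡ 122 (mod 140).
Verify: 122 mod 4 = 2 ✓, 122 mod 5 = 2 ✓, 122 mod 7 = 3 ✓.

x ≡ 122 (mod 140).


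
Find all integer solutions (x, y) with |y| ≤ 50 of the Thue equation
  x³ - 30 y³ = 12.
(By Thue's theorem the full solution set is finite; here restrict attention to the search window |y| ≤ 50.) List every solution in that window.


The equation is x³ - 30y³ = 12. For fixed y, x³ = 30·y³ + 12, so a solution requires the RHS to be a perfect cube.
Strategy: iterate y from -50 to 50, compute RHS = 30·y³ + 12, and check whether it is a (positive or negative) perfect cube.
Check small values of y:
  y = 0: RHS = 12 is not a perfect cube.
  y = 1: RHS = 42 is not a perfect cube.
  y = -1: RHS = -18 is not a perfect cube.
  y = 2: RHS = 252 is not a perfect cube.
  y = -2: RHS = -228 is not a perfect cube.
  y = 3: RHS = 822 is not a perfect cube.
  y = -3: RHS = -798 is not a perfect cube.
Continuing the search up to |y| = 50 finds no solutions either.
No (x, y) in the scanned range satisfies the equation.

No integer solutions with |y| ≤ 50.


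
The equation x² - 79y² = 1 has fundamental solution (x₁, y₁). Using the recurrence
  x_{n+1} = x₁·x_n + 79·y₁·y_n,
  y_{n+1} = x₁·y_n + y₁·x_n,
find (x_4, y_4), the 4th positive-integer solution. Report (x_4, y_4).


Step 1: Find the fundamental solution (x₁, y₁) of x² - 79y² = 1.
  Expand √79 as a continued fraction. a₀ = ⌊√79⌋ = 8; iterate m_{k+1} = d_k·a_k − m_k, d_{k+1} = (79 − m_{k+1}²)/d_k, a_{k+1} = ⌊(a₀ + m_{k+1})/d_{k+1}⌋ (starting m₀ = 0, d₀ = 1), with convergents p_k = a_k·p_{k-1} + p_{k-2}, q_k = a_k·q_{k-1} + q_{k-2} (p₋₁ = 1, q₋₁ = 0):
  k = 0: a₀ = 8; p₀/q₀ = 8/1; p₀² − 79·q₀² = 64 − 79 = -15.
  k = 1: m = 8, d = 15, a = ⌊(8 + 8)/15⌋ = 1; p/q = (1·8 + 1)/(1·1 + 0) = 9/1; p² − 79·q² = 81 − 79 = 2.
  k = 2: m = 7, d = 2, a = ⌊(8 + 7)/2⌋ = 7; p/q = (7·9 + 8)/(7·1 + 1) = 71/8; p² − 79·q² = 5041 − 5056 = -15.
  k = 3: m = 7, d = 15, a = ⌊(8 + 7)/15⌋ = 1; p/q = (1·71 + 9)/(1·8 + 1) = 80/9; p² − 79·q² = 6400 − 6399 = 1.
  The first convergent with p² − 79·q² = 1 gives the fundamental solution (x₁, y₁) = (80, 9).
Step 2: Apply the recurrence (x_{n+1}, y_{n+1}) = (x₁x_n + 79y₁y_n, x₁y_n + y₁x_n) repeatedly.
  From (x_1, y_1) = (80, 9): x_2 = 80·80 + 79·9·9 = 12799; y_2 = 80·9 + 9·80 = 1440.
  From (x_2, y_2) = (12799, 1440): x_3 = 80·12799 + 79·9·1440 = 2047760; y_3 = 80·1440 + 9·12799 = 230391.
  From (x_3, y_3) = (2047760, 230391): x_4 = 80·2047760 + 79·9·230391 = 327628801; y_4 = 80·230391 + 9·2047760 = 36861120.
Step 3: Verify x_4² - 79·y_4² = 107340631244697601 - 107340631244697600 = 1 (should be 1). ✓

(x_1, y_1) = (80, 9); (x_4, y_4) = (327628801, 36861120).


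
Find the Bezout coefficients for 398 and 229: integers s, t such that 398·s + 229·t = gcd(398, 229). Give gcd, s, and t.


Euclidean algorithm on (398, 229) — divide until remainder is 0:
  398 = 1 · 229 + 169
  229 = 1 · 169 + 60
  169 = 2 · 60 + 49
  60 = 1 · 49 + 11
  49 = 4 · 11 + 5
  11 = 2 · 5 + 1
  5 = 5 · 1 + 0
gcd(398, 229) = 1.
Track Bezout coefficients alongside the remainders: start with r₀ = 398 = a·1 + b·0 (s = 1, t = 0) and r₁ = 229 = a·0 + b·1 (s = 0, t = 1); each new remainder r_{k+1} = r_{k-1} − q_k·r_k inherits s_{k+1} = s_{k-1} − q_k·s_k, t_{k+1} = t_{k-1} − q_k·t_k, so r_k = a·s_k + b·t_k at every step:
  q = 1: r = 169, s = 1 − 1·0 = 1, t = 0 − 1·1 = -1  (check: 398·1 + 229·(-1) = 169)
  q = 1: r = 60, s = 0 − 1·1 = -1, t = 1 − 1·(-1) = 2  (check: 398·(-1) + 229·2 = 60)
  q = 2: r = 49, s = 1 − 2·(-1) = 3, t = -1 − 2·2 = -5  (check: 398·3 + 229·(-5) = 49)
  q = 1: r = 11, s = -1 − 1·3 = -4, t = 2 − 1·(-5) = 7  (check: 398·(-4) + 229·7 = 11)
  q = 4: r = 5, s = 3 − 4·(-4) = 19, t = -5 − 4·7 = -33  (check: 398·19 + 229·(-33) = 5)
  q = 2: r = 1, s = -4 − 2·19 = -42, t = 7 − 2·(-33) = 73  (check: 398·(-42) + 229·73 = 1)
The row with r = 1 (the gcd) gives the Bezout coefficients s = -42, t = 73.
Result: 398 · (-42) + 229 · (73) = 1.

gcd(398, 229) = 1; s = -42, t = 73 (check: 398·(-42) + 229·73 = 1).


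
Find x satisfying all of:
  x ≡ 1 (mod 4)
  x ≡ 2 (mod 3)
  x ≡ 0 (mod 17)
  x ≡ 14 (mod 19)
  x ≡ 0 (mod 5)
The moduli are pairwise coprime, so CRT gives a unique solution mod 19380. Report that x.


Product of moduli M = 4 · 3 · 17 · 19 · 5 = 19380.
Merge one congruence at a time:
  Start: x ≡ 1 (mod 4).
  Combine with x ≡ 2 (mod 3); new modulus lcm = 12.
    Write x = 1 + 4·t and substitute into x ≡ 2 (mod 3): 4·t ≡ 2 − 1 = 1 (mod 3).
    Reduce coefficients mod 3: 1·t ≡ 1 (mod 3).
    So t ≡ 1 (mod 3).
    Then x = 1 + 4·1 = 5, valid modulo lcm(4, 3) = 12: x ≡ 5 (mod 12).
  Combine with x ≡ 0 (mod 17); new modulus lcm = 204.
    Write x = 5 + 12·t and substitute into x ≡ 0 (mod 17): 12·t ≡ 0 − 5 = -5 (mod 17).
    Reduce coefficients mod 17: 12·t ≡ 12 (mod 17).
    The inverse of 12 mod 17 is 10 (since 12·10 = 120 = 7·17 + 1), so t ≡ 10·12 = 120 ≡ 1 (mod 17).
    Then x = 5 + 12·1 = 17, valid modulo lcm(12, 17) = 204: x ≡ 17 (mod 204).
  Combine with x ≡ 14 (mod 19); new modulus lcm = 3876.
    Write x = 17 + 204·t and substitute into x ≡ 14 (mod 19): 204·t ≡ 14 − 17 = -3 (mod 19).
    Reduce coefficients mod 19: 14·t ≡ 16 (mod 19).
    The inverse of 14 mod 19 is 15 (since 14·15 = 210 = 11·19 + 1), so t ≡ 15·16 = 240 ≡ 12 (mod 19).
    Then x = 17 + 204·12 = 2465, valid modulo lcm(204, 19) = 3876: x ≡ 2465 (mod 3876).
  Combine with x ≡ 0 (mod 5); new modulus lcm = 19380.
    Write x = 2465 + 3876·t and substitute into x ≡ 0 (mod 5): 3876·t ≡ 0 − 2465 = -2465 (mod 5).
    Reduce coefficients mod 5: 1·t ≡ 0 (mod 5).
    So t ≡ 0 (mod 5).
    Then x = 2465 + 3876·0 = 2465, valid modulo lcm(3876, 5) = 19380: x ≡ 2465 (mod 19380).
Verify against each original: 2465 mod 4 = 1, 2465 mod 3 = 2, 2465 mod 17 = 0, 2465 mod 19 = 14, 2465 mod 5 = 0.

x ≡ 2465 (mod 19380).


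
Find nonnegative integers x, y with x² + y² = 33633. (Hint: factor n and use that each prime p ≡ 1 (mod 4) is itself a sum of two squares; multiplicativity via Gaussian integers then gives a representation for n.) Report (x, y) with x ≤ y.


Step 1: Factor n = 33633 = 3^2 · 37 · 101.
Step 2: Check the mod-4 condition on each prime factor: 3 ≡ 3 (mod 4), exponent 2 (must be even); 37 ≡ 1 (mod 4), exponent 1; 101 ≡ 1 (mod 4), exponent 1.
All primes ≡ 3 (mod 4) appear to even exponent (or don't appear), so by the two-squares theorem n IS expressible as a sum of two squares.
Step 3: Build a representation. Group n = k² · m with k = 3 and m = 37 · 101 = 3737 (a product of primes ≡ 1 (mod 4)); a representation of m scales to one of n via (k·x)² + (k·y)² = k²(x² + y²). Each prime p ≡ 1 (mod 4) is itself a sum of two squares; find a² by testing p − a² for a perfect square:
  37: 37 − 1² = 36 = 6² ⇒ 37 = 1² + 6².
  101: 101 − 1² = 100 = 10² ⇒ 101 = 1² + 10².
  Combine using the Brahmagupta–Fibonacci identity (a² + b²)(c² + d²) = (ac − bd)² + (ad + bc)² = (ac + bd)² + (ad − bc)²:
  37 · 101 = 3737: from (1² + 6²)(1² + 10²), take (1·1 − 6·10, 1·10 + 6·1) = (1 − 60, 10 + 6) = (-59, 16); dropping signs (only squares matter) gives (59, 16); check 59² + 16² = 3481 + 256 = 3737 ✓.
  Scale by k = 3: (3·59, 3·16) = (177, 48).
Step 4: Order so x ≤ y and verify: 48² + 177² = 2304 + 31329 = 33633 = n. ✓

n = 33633 = 48² + 177² (one valid representation with x ≤ y).


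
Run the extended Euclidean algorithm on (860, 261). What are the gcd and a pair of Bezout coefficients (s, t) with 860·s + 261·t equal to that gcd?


Euclidean algorithm on (860, 261) — divide until remainder is 0:
  860 = 3 · 261 + 77
  261 = 3 · 77 + 30
  77 = 2 · 30 + 17
  30 = 1 · 17 + 13
  17 = 1 · 13 + 4
  13 = 3 · 4 + 1
  4 = 4 · 1 + 0
gcd(860, 261) = 1.
Track Bezout coefficients alongside the remainders: start with r₀ = 860 = a·1 + b·0 (s = 1, t = 0) and r₁ = 261 = a·0 + b·1 (s = 0, t = 1); each new remainder r_{k+1} = r_{k-1} − q_k·r_k inherits s_{k+1} = s_{k-1} − q_k·s_k, t_{k+1} = t_{k-1} − q_k·t_k, so r_k = a·s_k + b·t_k at every step:
  q = 3: r = 77, s = 1 − 3·0 = 1, t = 0 − 3·1 = -3  (check: 860·1 + 261·(-3) = 77)
  q = 3: r = 30, s = 0 − 3·1 = -3, t = 1 − 3·(-3) = 10  (check: 860·(-3) + 261·10 = 30)
  q = 2: r = 17, s = 1 − 2·(-3) = 7, t = -3 − 2·10 = -23  (check: 860·7 + 261·(-23) = 17)
  q = 1: r = 13, s = -3 − 1·7 = -10, t = 10 − 1·(-23) = 33  (check: 860·(-10) + 261·33 = 13)
  q = 1: r = 4, s = 7 − 1·(-10) = 17, t = -23 − 1·33 = -56  (check: 860·17 + 261·(-56) = 4)
  q = 3: r = 1, s = -10 − 3·17 = -61, t = 33 − 3·(-56) = 201  (check: 860·(-61) + 261·201 = 1)
The row with r = 1 (the gcd) gives the Bezout coefficients s = -61, t = 201.
Result: 860 · (-61) + 261 · (201) = 1.

gcd(860, 261) = 1; s = -61, t = 201 (check: 860·(-61) + 261·201 = 1).


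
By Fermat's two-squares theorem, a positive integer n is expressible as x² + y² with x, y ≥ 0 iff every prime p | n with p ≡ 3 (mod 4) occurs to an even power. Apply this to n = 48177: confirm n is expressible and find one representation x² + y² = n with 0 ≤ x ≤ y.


Step 1: Factor n = 48177 = 3^2 · 53 · 101.
Step 2: Check the mod-4 condition on each prime factor: 3 ≡ 3 (mod 4), exponent 2 (must be even); 53 ≡ 1 (mod 4), exponent 1; 101 ≡ 1 (mod 4), exponent 1.
All primes ≡ 3 (mod 4) appear to even exponent (or don't appear), so by the two-squares theorem n IS expressible as a sum of two squares.
Step 3: Build a representation. Group n = k² · m with k = 3 and m = 53 · 101 = 5353 (a product of primes ≡ 1 (mod 4)); a representation of m scales to one of n via (k·x)² + (k·y)² = k²(x² + y²). Each prime p ≡ 1 (mod 4) is itself a sum of two squares; find a² by testing p − a² for a perfect square:
  53: 53 − 1² = 52, 53 − 2² = 49 = 7² ⇒ 53 = 2² + 7².
  101: 101 − 1² = 100 = 10² ⇒ 101 = 1² + 10².
  Combine using the Brahmagupta–Fibonacci identity (a² + b²)(c² + d²) = (ac − bd)² + (ad + bc)² = (ac + bd)² + (ad − bc)²:
  53 · 101 = 5353: from (2² + 7²)(1² + 10²), take (2·1 − 7·10, 2·10 + 7·1) = (2 − 70, 20 + 7) = (-68, 27); dropping signs (only squares matter) gives (68, 27); check 68² + 27² = 4624 + 729 = 5353 ✓.
  Scale by k = 3: (3·68, 3·27) = (204, 81).
Step 4: Order so x ≤ y and verify: 81² + 204² = 6561 + 41616 = 48177 = n. ✓

n = 48177 = 81² + 204² (one valid representation with x ≤ y).


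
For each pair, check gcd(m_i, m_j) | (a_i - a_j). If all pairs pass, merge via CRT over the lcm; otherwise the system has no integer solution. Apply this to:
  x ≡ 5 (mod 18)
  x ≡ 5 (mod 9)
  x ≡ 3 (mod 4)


Moduli 18, 9, 4 are not pairwise coprime, so CRT works modulo lcm(m_i) when all pairwise compatibility conditions hold.
Pairwise compatibility: gcd(m_i, m_j) must divide a_i - a_j for every pair.
Merge one congruence at a time:
  Start: x ≡ 5 (mod 18).
  Combine with x ≡ 5 (mod 9): gcd(18, 9) = 9; 5 - 5 = 0, which IS divisible by 9, so compatible.
    Write x = 5 + 18·t and substitute into x ≡ 5 (mod 9): 18·t ≡ 5 − 5 = 0 (mod 9).
    Divide the congruence (and modulus) by g = 9: 2·t ≡ 0 (mod 1).
    Modulo 1 every t works; take t = 0.
    Then x = 5 + 18·0 = 5, valid modulo lcm(18, 9) = 18: x ≡ 5 (mod 18).
  Combine with x ≡ 3 (mod 4): gcd(18, 4) = 2; 3 - 5 = -2, which IS divisible by 2, so compatible.
    Write x = 5 + 18·t and substitute into x ≡ 3 (mod 4): 18·t ≡ 3 − 5 = -2 (mod 4).
    Divide the congruence (and modulus) by g = 2: 9·t ≡ -1 (mod 2).
    Reduce coefficients mod 2: 1·t ≡ 1 (mod 2).
    So t ≡ 1 (mod 2).
    Then x = 5 + 18·1 = 23, valid modulo lcm(18, 4) = 36: x ≡ 23 (mod 36).
Verify: 23 mod 18 = 5, 23 mod 9 = 5, 23 mod 4 = 3.

x ≡ 23 (mod 36).


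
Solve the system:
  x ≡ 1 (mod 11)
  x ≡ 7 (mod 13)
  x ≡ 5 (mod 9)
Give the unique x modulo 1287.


Moduli 11, 13, 9 are pairwise coprime; by CRT there is a unique solution modulo M = 11 · 13 · 9 = 1287.
Solve pairwise, accumulating the modulus:
  Start with x ≡ 1 (mod 11).
  Combine with x ≡ 7 (mod 13): since gcd(11, 13) = 1, we get a unique residue mod 143.
    Write x = 1 + 11·t and substitute into x ≡ 7 (mod 13): 11·t ≡ 7 − 1 = 6 (mod 13).
    The inverse of 11 mod 13 is 6 (since 11·6 = 66 = 5·13 + 1), so t ≡ 6·6 = 36 ≡ 10 (mod 13).
    Then x = 1 + 11·10 = 111, valid modulo lcm(11, 13) = 143: x ≡ 111 (mod 143).
  Combine with x ≡ 5 (mod 9): since gcd(143, 9) = 1, we get a unique residue mod 1287.
    Write x = 111 + 143·t and substitute into x ≡ 5 (mod 9): 143·t ≡ 5 − 111 = -106 (mod 9).
    Reduce coefficients mod 9: 8·t ≡ 2 (mod 9).
    The inverse of 8 mod 9 is 8 (since 8·8 = 64 = 7·9 + 1), so t ≡ 8·2 = 16 ≡ 7 (mod 9).
    Then x = 111 + 143·7 = 1112, valid modulo lcm(143, 9) = 1287: x ≡ 1112 (mod 1287).
Verify: 1112 mod 11 = 1 ✓, 1112 mod 13 = 7 ✓, 1112 mod 9 = 5 ✓.

x ≡ 1112 (mod 1287).
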